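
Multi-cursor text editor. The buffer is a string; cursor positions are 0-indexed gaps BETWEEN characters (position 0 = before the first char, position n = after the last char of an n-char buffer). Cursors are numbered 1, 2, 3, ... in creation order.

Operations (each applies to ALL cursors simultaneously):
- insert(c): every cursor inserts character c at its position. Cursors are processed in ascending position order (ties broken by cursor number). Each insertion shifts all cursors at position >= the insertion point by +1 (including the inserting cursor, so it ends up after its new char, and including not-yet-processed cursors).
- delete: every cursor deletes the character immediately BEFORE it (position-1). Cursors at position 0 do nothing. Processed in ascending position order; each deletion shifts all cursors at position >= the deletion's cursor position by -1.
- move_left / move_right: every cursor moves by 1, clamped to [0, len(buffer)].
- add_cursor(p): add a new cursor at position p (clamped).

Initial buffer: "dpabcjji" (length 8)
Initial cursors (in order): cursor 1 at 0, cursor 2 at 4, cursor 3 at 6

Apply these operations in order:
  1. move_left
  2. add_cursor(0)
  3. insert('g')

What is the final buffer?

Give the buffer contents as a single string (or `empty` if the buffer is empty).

Answer: ggdpagbcgjji

Derivation:
After op 1 (move_left): buffer="dpabcjji" (len 8), cursors c1@0 c2@3 c3@5, authorship ........
After op 2 (add_cursor(0)): buffer="dpabcjji" (len 8), cursors c1@0 c4@0 c2@3 c3@5, authorship ........
After op 3 (insert('g')): buffer="ggdpagbcgjji" (len 12), cursors c1@2 c4@2 c2@6 c3@9, authorship 14...2..3...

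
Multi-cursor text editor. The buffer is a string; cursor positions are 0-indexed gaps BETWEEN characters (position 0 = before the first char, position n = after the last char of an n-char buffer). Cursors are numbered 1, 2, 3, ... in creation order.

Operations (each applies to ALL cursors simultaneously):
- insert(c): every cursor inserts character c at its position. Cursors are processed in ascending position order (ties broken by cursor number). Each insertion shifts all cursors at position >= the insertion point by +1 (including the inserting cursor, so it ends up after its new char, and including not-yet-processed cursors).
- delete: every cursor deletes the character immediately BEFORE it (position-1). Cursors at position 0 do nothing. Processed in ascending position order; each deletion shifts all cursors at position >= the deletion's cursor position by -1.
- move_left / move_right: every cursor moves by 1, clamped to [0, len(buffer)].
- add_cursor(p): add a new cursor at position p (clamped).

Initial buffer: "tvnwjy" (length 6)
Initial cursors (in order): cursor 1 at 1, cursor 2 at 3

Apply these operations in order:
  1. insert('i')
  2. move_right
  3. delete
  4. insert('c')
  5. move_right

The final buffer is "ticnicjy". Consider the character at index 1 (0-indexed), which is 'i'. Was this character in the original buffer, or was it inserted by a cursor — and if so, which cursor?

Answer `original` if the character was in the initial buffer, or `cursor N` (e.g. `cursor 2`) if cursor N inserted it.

Answer: cursor 1

Derivation:
After op 1 (insert('i')): buffer="tivniwjy" (len 8), cursors c1@2 c2@5, authorship .1..2...
After op 2 (move_right): buffer="tivniwjy" (len 8), cursors c1@3 c2@6, authorship .1..2...
After op 3 (delete): buffer="tinijy" (len 6), cursors c1@2 c2@4, authorship .1.2..
After op 4 (insert('c')): buffer="ticnicjy" (len 8), cursors c1@3 c2@6, authorship .11.22..
After op 5 (move_right): buffer="ticnicjy" (len 8), cursors c1@4 c2@7, authorship .11.22..
Authorship (.=original, N=cursor N): . 1 1 . 2 2 . .
Index 1: author = 1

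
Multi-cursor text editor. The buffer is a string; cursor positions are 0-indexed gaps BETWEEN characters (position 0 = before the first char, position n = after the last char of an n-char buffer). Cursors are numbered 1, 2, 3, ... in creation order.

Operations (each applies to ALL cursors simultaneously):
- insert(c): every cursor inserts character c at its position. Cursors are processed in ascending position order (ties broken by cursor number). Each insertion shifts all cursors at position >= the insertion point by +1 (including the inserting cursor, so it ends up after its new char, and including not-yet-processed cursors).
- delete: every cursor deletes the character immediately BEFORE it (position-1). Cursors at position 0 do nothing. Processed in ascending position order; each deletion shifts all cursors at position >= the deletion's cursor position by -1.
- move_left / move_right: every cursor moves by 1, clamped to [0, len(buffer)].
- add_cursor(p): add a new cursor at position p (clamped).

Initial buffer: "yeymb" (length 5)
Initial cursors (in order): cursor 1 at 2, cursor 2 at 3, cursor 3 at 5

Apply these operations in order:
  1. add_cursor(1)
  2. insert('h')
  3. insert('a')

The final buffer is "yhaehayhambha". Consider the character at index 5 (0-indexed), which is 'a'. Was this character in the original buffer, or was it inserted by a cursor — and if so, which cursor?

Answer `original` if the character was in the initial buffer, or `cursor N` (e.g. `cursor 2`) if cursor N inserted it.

Answer: cursor 1

Derivation:
After op 1 (add_cursor(1)): buffer="yeymb" (len 5), cursors c4@1 c1@2 c2@3 c3@5, authorship .....
After op 2 (insert('h')): buffer="yhehyhmbh" (len 9), cursors c4@2 c1@4 c2@6 c3@9, authorship .4.1.2..3
After op 3 (insert('a')): buffer="yhaehayhambha" (len 13), cursors c4@3 c1@6 c2@9 c3@13, authorship .44.11.22..33
Authorship (.=original, N=cursor N): . 4 4 . 1 1 . 2 2 . . 3 3
Index 5: author = 1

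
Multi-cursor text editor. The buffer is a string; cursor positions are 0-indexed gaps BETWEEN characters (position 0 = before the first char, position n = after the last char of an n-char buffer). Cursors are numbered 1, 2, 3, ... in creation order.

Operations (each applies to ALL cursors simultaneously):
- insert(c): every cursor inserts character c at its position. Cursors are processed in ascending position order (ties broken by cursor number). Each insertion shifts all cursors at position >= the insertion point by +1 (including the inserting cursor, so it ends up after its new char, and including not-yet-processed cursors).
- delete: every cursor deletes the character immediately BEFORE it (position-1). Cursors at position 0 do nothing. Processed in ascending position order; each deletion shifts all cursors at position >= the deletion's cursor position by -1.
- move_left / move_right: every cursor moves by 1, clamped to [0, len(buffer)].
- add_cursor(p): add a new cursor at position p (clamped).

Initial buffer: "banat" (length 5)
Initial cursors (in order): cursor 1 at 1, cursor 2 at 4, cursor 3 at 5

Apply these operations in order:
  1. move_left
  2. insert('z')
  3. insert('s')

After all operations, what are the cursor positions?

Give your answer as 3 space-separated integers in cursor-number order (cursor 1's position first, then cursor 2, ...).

After op 1 (move_left): buffer="banat" (len 5), cursors c1@0 c2@3 c3@4, authorship .....
After op 2 (insert('z')): buffer="zbanzazt" (len 8), cursors c1@1 c2@5 c3@7, authorship 1...2.3.
After op 3 (insert('s')): buffer="zsbanzsazst" (len 11), cursors c1@2 c2@7 c3@10, authorship 11...22.33.

Answer: 2 7 10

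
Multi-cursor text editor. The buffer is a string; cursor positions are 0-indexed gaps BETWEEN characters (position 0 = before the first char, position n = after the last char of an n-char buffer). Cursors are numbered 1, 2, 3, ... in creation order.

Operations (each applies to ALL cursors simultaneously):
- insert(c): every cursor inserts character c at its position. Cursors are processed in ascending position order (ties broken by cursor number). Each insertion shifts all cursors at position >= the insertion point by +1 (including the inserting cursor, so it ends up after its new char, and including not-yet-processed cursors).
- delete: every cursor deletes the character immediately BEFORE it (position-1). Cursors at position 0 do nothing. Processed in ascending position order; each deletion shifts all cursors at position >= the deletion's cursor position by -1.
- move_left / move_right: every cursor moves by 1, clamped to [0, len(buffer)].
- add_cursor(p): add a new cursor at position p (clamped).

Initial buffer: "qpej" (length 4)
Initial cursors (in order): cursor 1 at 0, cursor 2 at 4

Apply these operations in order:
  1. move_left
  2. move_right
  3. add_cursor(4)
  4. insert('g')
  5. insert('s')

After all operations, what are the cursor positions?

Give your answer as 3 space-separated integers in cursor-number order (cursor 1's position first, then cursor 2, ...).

After op 1 (move_left): buffer="qpej" (len 4), cursors c1@0 c2@3, authorship ....
After op 2 (move_right): buffer="qpej" (len 4), cursors c1@1 c2@4, authorship ....
After op 3 (add_cursor(4)): buffer="qpej" (len 4), cursors c1@1 c2@4 c3@4, authorship ....
After op 4 (insert('g')): buffer="qgpejgg" (len 7), cursors c1@2 c2@7 c3@7, authorship .1...23
After op 5 (insert('s')): buffer="qgspejggss" (len 10), cursors c1@3 c2@10 c3@10, authorship .11...2323

Answer: 3 10 10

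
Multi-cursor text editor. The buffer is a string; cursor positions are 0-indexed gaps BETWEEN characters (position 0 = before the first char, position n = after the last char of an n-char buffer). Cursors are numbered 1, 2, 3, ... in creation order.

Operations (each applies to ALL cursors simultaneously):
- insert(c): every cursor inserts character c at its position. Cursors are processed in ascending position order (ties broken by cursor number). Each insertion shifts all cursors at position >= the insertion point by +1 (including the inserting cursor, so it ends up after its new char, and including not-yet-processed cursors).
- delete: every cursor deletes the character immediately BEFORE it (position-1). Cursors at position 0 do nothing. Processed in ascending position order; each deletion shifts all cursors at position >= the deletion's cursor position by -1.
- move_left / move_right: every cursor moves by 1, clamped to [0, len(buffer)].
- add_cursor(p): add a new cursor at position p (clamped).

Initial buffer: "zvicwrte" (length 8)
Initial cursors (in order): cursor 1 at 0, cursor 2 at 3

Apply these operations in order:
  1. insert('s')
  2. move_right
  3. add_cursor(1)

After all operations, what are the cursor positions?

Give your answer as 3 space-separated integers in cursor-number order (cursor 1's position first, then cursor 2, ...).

After op 1 (insert('s')): buffer="szviscwrte" (len 10), cursors c1@1 c2@5, authorship 1...2.....
After op 2 (move_right): buffer="szviscwrte" (len 10), cursors c1@2 c2@6, authorship 1...2.....
After op 3 (add_cursor(1)): buffer="szviscwrte" (len 10), cursors c3@1 c1@2 c2@6, authorship 1...2.....

Answer: 2 6 1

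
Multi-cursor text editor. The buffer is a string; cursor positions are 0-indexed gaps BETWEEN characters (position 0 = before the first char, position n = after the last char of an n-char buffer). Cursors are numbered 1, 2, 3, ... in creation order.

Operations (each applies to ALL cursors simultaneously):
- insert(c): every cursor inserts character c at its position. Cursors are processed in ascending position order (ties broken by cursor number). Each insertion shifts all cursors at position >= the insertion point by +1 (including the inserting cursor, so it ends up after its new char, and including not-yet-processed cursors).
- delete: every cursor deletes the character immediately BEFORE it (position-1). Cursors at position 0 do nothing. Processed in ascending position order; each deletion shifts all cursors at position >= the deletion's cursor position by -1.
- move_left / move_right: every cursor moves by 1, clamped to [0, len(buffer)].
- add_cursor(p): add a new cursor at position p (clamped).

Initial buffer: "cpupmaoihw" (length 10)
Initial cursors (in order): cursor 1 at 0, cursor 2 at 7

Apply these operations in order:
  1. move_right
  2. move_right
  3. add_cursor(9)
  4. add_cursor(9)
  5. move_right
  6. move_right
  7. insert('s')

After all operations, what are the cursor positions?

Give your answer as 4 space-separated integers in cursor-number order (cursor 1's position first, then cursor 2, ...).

Answer: 5 14 14 14

Derivation:
After op 1 (move_right): buffer="cpupmaoihw" (len 10), cursors c1@1 c2@8, authorship ..........
After op 2 (move_right): buffer="cpupmaoihw" (len 10), cursors c1@2 c2@9, authorship ..........
After op 3 (add_cursor(9)): buffer="cpupmaoihw" (len 10), cursors c1@2 c2@9 c3@9, authorship ..........
After op 4 (add_cursor(9)): buffer="cpupmaoihw" (len 10), cursors c1@2 c2@9 c3@9 c4@9, authorship ..........
After op 5 (move_right): buffer="cpupmaoihw" (len 10), cursors c1@3 c2@10 c3@10 c4@10, authorship ..........
After op 6 (move_right): buffer="cpupmaoihw" (len 10), cursors c1@4 c2@10 c3@10 c4@10, authorship ..........
After op 7 (insert('s')): buffer="cpupsmaoihwsss" (len 14), cursors c1@5 c2@14 c3@14 c4@14, authorship ....1......234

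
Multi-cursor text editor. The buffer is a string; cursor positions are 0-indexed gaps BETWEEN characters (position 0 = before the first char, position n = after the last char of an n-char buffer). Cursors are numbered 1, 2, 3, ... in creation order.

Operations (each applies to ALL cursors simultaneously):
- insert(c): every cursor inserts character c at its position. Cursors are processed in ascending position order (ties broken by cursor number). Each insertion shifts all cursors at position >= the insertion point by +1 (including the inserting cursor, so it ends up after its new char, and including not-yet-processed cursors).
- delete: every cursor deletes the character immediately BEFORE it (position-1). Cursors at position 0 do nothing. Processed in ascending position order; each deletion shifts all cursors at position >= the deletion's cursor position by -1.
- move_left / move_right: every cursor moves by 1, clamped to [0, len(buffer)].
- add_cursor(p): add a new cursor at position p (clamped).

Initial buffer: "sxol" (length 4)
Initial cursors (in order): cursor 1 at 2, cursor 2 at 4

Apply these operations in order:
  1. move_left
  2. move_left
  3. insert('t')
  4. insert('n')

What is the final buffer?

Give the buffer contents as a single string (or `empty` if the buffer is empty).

Answer: tnsxtnol

Derivation:
After op 1 (move_left): buffer="sxol" (len 4), cursors c1@1 c2@3, authorship ....
After op 2 (move_left): buffer="sxol" (len 4), cursors c1@0 c2@2, authorship ....
After op 3 (insert('t')): buffer="tsxtol" (len 6), cursors c1@1 c2@4, authorship 1..2..
After op 4 (insert('n')): buffer="tnsxtnol" (len 8), cursors c1@2 c2@6, authorship 11..22..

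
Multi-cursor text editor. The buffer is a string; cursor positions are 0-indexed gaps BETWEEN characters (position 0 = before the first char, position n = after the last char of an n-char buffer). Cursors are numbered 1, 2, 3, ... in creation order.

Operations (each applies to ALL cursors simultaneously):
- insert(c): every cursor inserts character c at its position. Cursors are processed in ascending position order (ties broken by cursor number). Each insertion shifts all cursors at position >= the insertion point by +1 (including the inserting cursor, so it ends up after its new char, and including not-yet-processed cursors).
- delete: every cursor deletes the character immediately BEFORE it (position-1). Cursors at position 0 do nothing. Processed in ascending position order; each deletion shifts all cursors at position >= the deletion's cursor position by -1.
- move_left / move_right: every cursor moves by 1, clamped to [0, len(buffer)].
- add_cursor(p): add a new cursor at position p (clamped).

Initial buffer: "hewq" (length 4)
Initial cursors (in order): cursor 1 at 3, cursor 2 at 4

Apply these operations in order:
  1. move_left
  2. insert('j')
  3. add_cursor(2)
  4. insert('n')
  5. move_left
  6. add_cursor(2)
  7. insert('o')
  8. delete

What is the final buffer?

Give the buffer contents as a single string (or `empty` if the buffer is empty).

After op 1 (move_left): buffer="hewq" (len 4), cursors c1@2 c2@3, authorship ....
After op 2 (insert('j')): buffer="hejwjq" (len 6), cursors c1@3 c2@5, authorship ..1.2.
After op 3 (add_cursor(2)): buffer="hejwjq" (len 6), cursors c3@2 c1@3 c2@5, authorship ..1.2.
After op 4 (insert('n')): buffer="henjnwjnq" (len 9), cursors c3@3 c1@5 c2@8, authorship ..311.22.
After op 5 (move_left): buffer="henjnwjnq" (len 9), cursors c3@2 c1@4 c2@7, authorship ..311.22.
After op 6 (add_cursor(2)): buffer="henjnwjnq" (len 9), cursors c3@2 c4@2 c1@4 c2@7, authorship ..311.22.
After op 7 (insert('o')): buffer="heoonjonwjonq" (len 13), cursors c3@4 c4@4 c1@7 c2@11, authorship ..343111.222.
After op 8 (delete): buffer="henjnwjnq" (len 9), cursors c3@2 c4@2 c1@4 c2@7, authorship ..311.22.

Answer: henjnwjnq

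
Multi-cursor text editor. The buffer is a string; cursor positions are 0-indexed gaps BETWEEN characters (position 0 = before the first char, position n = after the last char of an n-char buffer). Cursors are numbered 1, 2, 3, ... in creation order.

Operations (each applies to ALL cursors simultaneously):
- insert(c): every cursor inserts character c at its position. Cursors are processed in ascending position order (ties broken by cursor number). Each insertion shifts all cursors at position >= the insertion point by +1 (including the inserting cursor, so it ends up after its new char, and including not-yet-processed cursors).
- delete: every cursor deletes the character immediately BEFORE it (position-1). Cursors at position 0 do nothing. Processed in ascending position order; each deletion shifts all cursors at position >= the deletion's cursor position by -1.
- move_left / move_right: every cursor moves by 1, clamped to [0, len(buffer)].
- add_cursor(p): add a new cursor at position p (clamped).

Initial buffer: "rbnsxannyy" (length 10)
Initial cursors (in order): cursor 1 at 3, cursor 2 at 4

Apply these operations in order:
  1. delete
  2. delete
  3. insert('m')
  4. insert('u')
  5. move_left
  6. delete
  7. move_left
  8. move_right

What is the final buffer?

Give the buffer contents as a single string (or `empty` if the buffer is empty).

Answer: muxannyy

Derivation:
After op 1 (delete): buffer="rbxannyy" (len 8), cursors c1@2 c2@2, authorship ........
After op 2 (delete): buffer="xannyy" (len 6), cursors c1@0 c2@0, authorship ......
After op 3 (insert('m')): buffer="mmxannyy" (len 8), cursors c1@2 c2@2, authorship 12......
After op 4 (insert('u')): buffer="mmuuxannyy" (len 10), cursors c1@4 c2@4, authorship 1212......
After op 5 (move_left): buffer="mmuuxannyy" (len 10), cursors c1@3 c2@3, authorship 1212......
After op 6 (delete): buffer="muxannyy" (len 8), cursors c1@1 c2@1, authorship 12......
After op 7 (move_left): buffer="muxannyy" (len 8), cursors c1@0 c2@0, authorship 12......
After op 8 (move_right): buffer="muxannyy" (len 8), cursors c1@1 c2@1, authorship 12......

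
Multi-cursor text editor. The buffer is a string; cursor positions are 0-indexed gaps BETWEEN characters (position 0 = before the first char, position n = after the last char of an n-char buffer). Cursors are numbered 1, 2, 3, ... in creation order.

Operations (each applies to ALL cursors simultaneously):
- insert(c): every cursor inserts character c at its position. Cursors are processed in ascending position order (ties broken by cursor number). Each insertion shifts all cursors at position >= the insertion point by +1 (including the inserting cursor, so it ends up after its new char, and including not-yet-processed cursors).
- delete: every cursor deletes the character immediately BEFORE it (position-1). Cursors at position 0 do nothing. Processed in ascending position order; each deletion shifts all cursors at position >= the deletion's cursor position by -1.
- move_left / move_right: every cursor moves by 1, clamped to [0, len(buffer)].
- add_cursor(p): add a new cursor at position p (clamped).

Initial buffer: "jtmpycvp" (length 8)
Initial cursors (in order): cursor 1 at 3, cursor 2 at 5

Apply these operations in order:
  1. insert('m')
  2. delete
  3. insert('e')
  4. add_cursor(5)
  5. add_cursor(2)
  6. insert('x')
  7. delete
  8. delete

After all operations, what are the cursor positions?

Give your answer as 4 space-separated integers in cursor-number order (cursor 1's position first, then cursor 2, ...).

Answer: 2 3 2 1

Derivation:
After op 1 (insert('m')): buffer="jtmmpymcvp" (len 10), cursors c1@4 c2@7, authorship ...1..2...
After op 2 (delete): buffer="jtmpycvp" (len 8), cursors c1@3 c2@5, authorship ........
After op 3 (insert('e')): buffer="jtmepyecvp" (len 10), cursors c1@4 c2@7, authorship ...1..2...
After op 4 (add_cursor(5)): buffer="jtmepyecvp" (len 10), cursors c1@4 c3@5 c2@7, authorship ...1..2...
After op 5 (add_cursor(2)): buffer="jtmepyecvp" (len 10), cursors c4@2 c1@4 c3@5 c2@7, authorship ...1..2...
After op 6 (insert('x')): buffer="jtxmexpxyexcvp" (len 14), cursors c4@3 c1@6 c3@8 c2@11, authorship ..4.11.3.22...
After op 7 (delete): buffer="jtmepyecvp" (len 10), cursors c4@2 c1@4 c3@5 c2@7, authorship ...1..2...
After op 8 (delete): buffer="jmycvp" (len 6), cursors c4@1 c1@2 c3@2 c2@3, authorship ......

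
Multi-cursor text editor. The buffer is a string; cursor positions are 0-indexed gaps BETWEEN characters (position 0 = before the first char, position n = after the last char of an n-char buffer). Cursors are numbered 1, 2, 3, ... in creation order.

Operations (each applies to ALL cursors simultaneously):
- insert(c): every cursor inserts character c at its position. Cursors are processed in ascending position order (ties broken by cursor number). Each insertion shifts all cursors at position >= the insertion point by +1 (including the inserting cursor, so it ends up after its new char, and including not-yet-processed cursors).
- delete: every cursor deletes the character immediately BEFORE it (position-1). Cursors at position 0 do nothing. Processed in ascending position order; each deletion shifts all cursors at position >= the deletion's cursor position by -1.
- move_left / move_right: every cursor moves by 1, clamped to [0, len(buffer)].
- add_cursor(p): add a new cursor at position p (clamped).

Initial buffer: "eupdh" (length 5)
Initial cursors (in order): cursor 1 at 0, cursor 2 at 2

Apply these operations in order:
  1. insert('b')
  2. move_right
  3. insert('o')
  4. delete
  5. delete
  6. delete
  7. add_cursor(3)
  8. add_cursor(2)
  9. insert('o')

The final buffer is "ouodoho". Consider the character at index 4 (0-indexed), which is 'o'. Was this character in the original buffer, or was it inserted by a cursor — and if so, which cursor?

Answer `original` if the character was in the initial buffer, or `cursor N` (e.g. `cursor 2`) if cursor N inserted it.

After op 1 (insert('b')): buffer="beubpdh" (len 7), cursors c1@1 c2@4, authorship 1..2...
After op 2 (move_right): buffer="beubpdh" (len 7), cursors c1@2 c2@5, authorship 1..2...
After op 3 (insert('o')): buffer="beoubpodh" (len 9), cursors c1@3 c2@7, authorship 1.1.2.2..
After op 4 (delete): buffer="beubpdh" (len 7), cursors c1@2 c2@5, authorship 1..2...
After op 5 (delete): buffer="bubdh" (len 5), cursors c1@1 c2@3, authorship 1.2..
After op 6 (delete): buffer="udh" (len 3), cursors c1@0 c2@1, authorship ...
After op 7 (add_cursor(3)): buffer="udh" (len 3), cursors c1@0 c2@1 c3@3, authorship ...
After op 8 (add_cursor(2)): buffer="udh" (len 3), cursors c1@0 c2@1 c4@2 c3@3, authorship ...
After op 9 (insert('o')): buffer="ouodoho" (len 7), cursors c1@1 c2@3 c4@5 c3@7, authorship 1.2.4.3
Authorship (.=original, N=cursor N): 1 . 2 . 4 . 3
Index 4: author = 4

Answer: cursor 4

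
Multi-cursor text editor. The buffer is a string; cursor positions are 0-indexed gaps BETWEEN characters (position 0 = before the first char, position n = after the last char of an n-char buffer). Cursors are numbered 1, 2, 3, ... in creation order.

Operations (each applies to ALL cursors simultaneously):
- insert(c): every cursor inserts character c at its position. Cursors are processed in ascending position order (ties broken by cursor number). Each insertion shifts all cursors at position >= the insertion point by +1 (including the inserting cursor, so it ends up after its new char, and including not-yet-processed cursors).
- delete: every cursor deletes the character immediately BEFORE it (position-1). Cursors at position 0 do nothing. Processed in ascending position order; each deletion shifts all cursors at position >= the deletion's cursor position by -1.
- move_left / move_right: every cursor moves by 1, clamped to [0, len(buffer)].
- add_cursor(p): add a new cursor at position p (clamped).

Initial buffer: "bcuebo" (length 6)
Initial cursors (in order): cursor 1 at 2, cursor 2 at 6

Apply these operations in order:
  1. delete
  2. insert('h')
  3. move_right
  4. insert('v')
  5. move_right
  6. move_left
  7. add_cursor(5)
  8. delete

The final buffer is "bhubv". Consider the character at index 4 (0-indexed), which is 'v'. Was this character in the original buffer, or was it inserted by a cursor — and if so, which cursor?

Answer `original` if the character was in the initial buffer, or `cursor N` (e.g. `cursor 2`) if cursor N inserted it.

Answer: cursor 2

Derivation:
After op 1 (delete): buffer="bueb" (len 4), cursors c1@1 c2@4, authorship ....
After op 2 (insert('h')): buffer="bhuebh" (len 6), cursors c1@2 c2@6, authorship .1...2
After op 3 (move_right): buffer="bhuebh" (len 6), cursors c1@3 c2@6, authorship .1...2
After op 4 (insert('v')): buffer="bhuvebhv" (len 8), cursors c1@4 c2@8, authorship .1.1..22
After op 5 (move_right): buffer="bhuvebhv" (len 8), cursors c1@5 c2@8, authorship .1.1..22
After op 6 (move_left): buffer="bhuvebhv" (len 8), cursors c1@4 c2@7, authorship .1.1..22
After op 7 (add_cursor(5)): buffer="bhuvebhv" (len 8), cursors c1@4 c3@5 c2@7, authorship .1.1..22
After op 8 (delete): buffer="bhubv" (len 5), cursors c1@3 c3@3 c2@4, authorship .1..2
Authorship (.=original, N=cursor N): . 1 . . 2
Index 4: author = 2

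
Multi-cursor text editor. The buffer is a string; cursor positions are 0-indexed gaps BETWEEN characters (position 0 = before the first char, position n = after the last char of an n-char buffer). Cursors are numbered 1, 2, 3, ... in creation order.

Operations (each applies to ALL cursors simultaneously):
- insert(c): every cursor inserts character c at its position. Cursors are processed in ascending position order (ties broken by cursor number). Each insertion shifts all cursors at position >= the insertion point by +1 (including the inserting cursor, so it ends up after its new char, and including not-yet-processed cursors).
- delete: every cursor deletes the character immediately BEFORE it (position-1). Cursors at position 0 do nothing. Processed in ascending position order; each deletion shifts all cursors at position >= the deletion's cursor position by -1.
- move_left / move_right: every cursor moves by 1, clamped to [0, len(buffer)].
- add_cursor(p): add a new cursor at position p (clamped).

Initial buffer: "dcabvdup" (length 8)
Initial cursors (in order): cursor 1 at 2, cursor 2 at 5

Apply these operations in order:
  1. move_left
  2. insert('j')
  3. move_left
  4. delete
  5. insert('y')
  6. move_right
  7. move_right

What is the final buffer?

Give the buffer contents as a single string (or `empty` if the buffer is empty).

After op 1 (move_left): buffer="dcabvdup" (len 8), cursors c1@1 c2@4, authorship ........
After op 2 (insert('j')): buffer="djcabjvdup" (len 10), cursors c1@2 c2@6, authorship .1...2....
After op 3 (move_left): buffer="djcabjvdup" (len 10), cursors c1@1 c2@5, authorship .1...2....
After op 4 (delete): buffer="jcajvdup" (len 8), cursors c1@0 c2@3, authorship 1..2....
After op 5 (insert('y')): buffer="yjcayjvdup" (len 10), cursors c1@1 c2@5, authorship 11..22....
After op 6 (move_right): buffer="yjcayjvdup" (len 10), cursors c1@2 c2@6, authorship 11..22....
After op 7 (move_right): buffer="yjcayjvdup" (len 10), cursors c1@3 c2@7, authorship 11..22....

Answer: yjcayjvdup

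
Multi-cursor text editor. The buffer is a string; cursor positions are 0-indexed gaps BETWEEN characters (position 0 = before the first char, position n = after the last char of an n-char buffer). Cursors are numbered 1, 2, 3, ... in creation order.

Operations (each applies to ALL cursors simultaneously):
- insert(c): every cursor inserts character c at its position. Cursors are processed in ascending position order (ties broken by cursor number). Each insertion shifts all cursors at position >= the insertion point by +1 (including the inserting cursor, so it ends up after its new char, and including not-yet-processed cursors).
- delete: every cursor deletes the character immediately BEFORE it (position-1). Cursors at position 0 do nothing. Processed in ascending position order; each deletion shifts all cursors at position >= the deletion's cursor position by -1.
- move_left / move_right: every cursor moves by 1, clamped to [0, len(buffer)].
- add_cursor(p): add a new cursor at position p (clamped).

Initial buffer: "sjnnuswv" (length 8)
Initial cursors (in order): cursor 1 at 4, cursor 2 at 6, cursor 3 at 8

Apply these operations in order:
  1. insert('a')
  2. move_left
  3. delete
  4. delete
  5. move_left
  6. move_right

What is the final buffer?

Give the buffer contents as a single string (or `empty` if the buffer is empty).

After op 1 (insert('a')): buffer="sjnnausawva" (len 11), cursors c1@5 c2@8 c3@11, authorship ....1..2..3
After op 2 (move_left): buffer="sjnnausawva" (len 11), cursors c1@4 c2@7 c3@10, authorship ....1..2..3
After op 3 (delete): buffer="sjnauawa" (len 8), cursors c1@3 c2@5 c3@7, authorship ...1.2.3
After op 4 (delete): buffer="sjaaa" (len 5), cursors c1@2 c2@3 c3@4, authorship ..123
After op 5 (move_left): buffer="sjaaa" (len 5), cursors c1@1 c2@2 c3@3, authorship ..123
After op 6 (move_right): buffer="sjaaa" (len 5), cursors c1@2 c2@3 c3@4, authorship ..123

Answer: sjaaa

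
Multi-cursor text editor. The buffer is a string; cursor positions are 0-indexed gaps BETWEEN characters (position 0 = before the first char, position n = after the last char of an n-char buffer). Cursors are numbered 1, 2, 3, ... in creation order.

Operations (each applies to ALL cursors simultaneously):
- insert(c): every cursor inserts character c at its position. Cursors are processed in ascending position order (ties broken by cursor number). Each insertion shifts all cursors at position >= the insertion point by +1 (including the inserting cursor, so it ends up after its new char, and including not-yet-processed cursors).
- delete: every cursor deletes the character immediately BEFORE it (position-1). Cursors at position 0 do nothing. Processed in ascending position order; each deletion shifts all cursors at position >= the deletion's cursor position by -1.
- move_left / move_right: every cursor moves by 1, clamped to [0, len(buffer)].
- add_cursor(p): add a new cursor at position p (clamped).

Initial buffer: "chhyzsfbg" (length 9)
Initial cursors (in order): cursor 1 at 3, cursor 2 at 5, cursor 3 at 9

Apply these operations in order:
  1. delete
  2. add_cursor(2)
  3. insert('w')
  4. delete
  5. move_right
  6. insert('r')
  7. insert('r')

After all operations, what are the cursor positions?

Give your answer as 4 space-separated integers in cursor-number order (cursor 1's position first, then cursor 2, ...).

Answer: 7 10 14 7

Derivation:
After op 1 (delete): buffer="chysfb" (len 6), cursors c1@2 c2@3 c3@6, authorship ......
After op 2 (add_cursor(2)): buffer="chysfb" (len 6), cursors c1@2 c4@2 c2@3 c3@6, authorship ......
After op 3 (insert('w')): buffer="chwwywsfbw" (len 10), cursors c1@4 c4@4 c2@6 c3@10, authorship ..14.2...3
After op 4 (delete): buffer="chysfb" (len 6), cursors c1@2 c4@2 c2@3 c3@6, authorship ......
After op 5 (move_right): buffer="chysfb" (len 6), cursors c1@3 c4@3 c2@4 c3@6, authorship ......
After op 6 (insert('r')): buffer="chyrrsrfbr" (len 10), cursors c1@5 c4@5 c2@7 c3@10, authorship ...14.2..3
After op 7 (insert('r')): buffer="chyrrrrsrrfbrr" (len 14), cursors c1@7 c4@7 c2@10 c3@14, authorship ...1414.22..33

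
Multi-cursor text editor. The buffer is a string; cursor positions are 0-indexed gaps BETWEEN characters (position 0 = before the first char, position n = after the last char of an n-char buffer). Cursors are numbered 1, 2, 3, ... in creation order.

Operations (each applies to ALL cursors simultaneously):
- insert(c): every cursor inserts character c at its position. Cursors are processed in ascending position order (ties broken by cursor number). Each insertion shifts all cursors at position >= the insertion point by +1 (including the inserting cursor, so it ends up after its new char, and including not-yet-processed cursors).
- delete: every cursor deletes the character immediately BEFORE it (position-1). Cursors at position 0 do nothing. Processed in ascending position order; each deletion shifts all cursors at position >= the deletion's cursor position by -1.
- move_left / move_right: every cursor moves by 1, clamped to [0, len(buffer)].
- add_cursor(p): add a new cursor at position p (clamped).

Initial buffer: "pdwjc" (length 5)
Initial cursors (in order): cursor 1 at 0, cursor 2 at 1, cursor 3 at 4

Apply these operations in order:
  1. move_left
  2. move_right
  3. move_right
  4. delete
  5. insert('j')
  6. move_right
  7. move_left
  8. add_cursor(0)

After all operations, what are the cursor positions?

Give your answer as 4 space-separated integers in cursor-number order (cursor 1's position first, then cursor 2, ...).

After op 1 (move_left): buffer="pdwjc" (len 5), cursors c1@0 c2@0 c3@3, authorship .....
After op 2 (move_right): buffer="pdwjc" (len 5), cursors c1@1 c2@1 c3@4, authorship .....
After op 3 (move_right): buffer="pdwjc" (len 5), cursors c1@2 c2@2 c3@5, authorship .....
After op 4 (delete): buffer="wj" (len 2), cursors c1@0 c2@0 c3@2, authorship ..
After op 5 (insert('j')): buffer="jjwjj" (len 5), cursors c1@2 c2@2 c3@5, authorship 12..3
After op 6 (move_right): buffer="jjwjj" (len 5), cursors c1@3 c2@3 c3@5, authorship 12..3
After op 7 (move_left): buffer="jjwjj" (len 5), cursors c1@2 c2@2 c3@4, authorship 12..3
After op 8 (add_cursor(0)): buffer="jjwjj" (len 5), cursors c4@0 c1@2 c2@2 c3@4, authorship 12..3

Answer: 2 2 4 0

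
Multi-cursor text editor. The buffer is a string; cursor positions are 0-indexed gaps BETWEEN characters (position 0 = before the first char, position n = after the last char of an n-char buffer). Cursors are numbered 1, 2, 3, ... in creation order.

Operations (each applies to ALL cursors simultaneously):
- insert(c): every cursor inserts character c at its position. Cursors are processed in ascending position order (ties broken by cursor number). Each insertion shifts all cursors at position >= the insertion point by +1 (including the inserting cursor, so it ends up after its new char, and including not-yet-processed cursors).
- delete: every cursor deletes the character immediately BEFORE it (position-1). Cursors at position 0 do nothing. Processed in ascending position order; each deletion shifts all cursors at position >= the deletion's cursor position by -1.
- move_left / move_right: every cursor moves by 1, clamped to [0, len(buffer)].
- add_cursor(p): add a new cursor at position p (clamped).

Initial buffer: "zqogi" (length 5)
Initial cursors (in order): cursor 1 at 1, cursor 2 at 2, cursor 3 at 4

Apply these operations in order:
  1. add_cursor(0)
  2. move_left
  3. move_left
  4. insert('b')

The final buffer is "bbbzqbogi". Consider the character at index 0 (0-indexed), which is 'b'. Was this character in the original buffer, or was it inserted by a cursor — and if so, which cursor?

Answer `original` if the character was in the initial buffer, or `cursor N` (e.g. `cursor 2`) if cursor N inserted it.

After op 1 (add_cursor(0)): buffer="zqogi" (len 5), cursors c4@0 c1@1 c2@2 c3@4, authorship .....
After op 2 (move_left): buffer="zqogi" (len 5), cursors c1@0 c4@0 c2@1 c3@3, authorship .....
After op 3 (move_left): buffer="zqogi" (len 5), cursors c1@0 c2@0 c4@0 c3@2, authorship .....
After op 4 (insert('b')): buffer="bbbzqbogi" (len 9), cursors c1@3 c2@3 c4@3 c3@6, authorship 124..3...
Authorship (.=original, N=cursor N): 1 2 4 . . 3 . . .
Index 0: author = 1

Answer: cursor 1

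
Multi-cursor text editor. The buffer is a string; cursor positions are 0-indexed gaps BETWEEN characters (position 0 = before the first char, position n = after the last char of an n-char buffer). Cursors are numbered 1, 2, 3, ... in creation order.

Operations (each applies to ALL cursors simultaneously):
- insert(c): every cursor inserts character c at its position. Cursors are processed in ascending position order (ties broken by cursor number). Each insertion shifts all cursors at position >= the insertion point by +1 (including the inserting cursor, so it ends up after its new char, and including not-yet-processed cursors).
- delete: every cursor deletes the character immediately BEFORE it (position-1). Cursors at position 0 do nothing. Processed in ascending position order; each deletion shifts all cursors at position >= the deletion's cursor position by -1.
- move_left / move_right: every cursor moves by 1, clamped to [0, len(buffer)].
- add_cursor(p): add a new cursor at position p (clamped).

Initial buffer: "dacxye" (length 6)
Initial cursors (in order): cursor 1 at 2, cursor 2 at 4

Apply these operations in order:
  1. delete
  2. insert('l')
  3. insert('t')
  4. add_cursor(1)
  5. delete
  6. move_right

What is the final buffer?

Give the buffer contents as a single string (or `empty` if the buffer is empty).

Answer: lclye

Derivation:
After op 1 (delete): buffer="dcye" (len 4), cursors c1@1 c2@2, authorship ....
After op 2 (insert('l')): buffer="dlclye" (len 6), cursors c1@2 c2@4, authorship .1.2..
After op 3 (insert('t')): buffer="dltcltye" (len 8), cursors c1@3 c2@6, authorship .11.22..
After op 4 (add_cursor(1)): buffer="dltcltye" (len 8), cursors c3@1 c1@3 c2@6, authorship .11.22..
After op 5 (delete): buffer="lclye" (len 5), cursors c3@0 c1@1 c2@3, authorship 1.2..
After op 6 (move_right): buffer="lclye" (len 5), cursors c3@1 c1@2 c2@4, authorship 1.2..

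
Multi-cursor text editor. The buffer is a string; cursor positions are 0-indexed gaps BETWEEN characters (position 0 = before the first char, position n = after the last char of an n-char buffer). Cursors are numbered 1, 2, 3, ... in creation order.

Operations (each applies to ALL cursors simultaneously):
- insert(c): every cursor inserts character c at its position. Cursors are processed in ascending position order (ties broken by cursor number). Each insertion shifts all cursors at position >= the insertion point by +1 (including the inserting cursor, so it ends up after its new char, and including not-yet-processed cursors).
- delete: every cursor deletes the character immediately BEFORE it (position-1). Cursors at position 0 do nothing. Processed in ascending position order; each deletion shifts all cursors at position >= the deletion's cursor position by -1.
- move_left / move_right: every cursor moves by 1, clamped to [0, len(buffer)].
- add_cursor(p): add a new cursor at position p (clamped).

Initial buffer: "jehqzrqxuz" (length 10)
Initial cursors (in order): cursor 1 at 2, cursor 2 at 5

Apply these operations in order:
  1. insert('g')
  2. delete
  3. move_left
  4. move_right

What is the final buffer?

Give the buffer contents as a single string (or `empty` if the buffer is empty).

After op 1 (insert('g')): buffer="jeghqzgrqxuz" (len 12), cursors c1@3 c2@7, authorship ..1...2.....
After op 2 (delete): buffer="jehqzrqxuz" (len 10), cursors c1@2 c2@5, authorship ..........
After op 3 (move_left): buffer="jehqzrqxuz" (len 10), cursors c1@1 c2@4, authorship ..........
After op 4 (move_right): buffer="jehqzrqxuz" (len 10), cursors c1@2 c2@5, authorship ..........

Answer: jehqzrqxuz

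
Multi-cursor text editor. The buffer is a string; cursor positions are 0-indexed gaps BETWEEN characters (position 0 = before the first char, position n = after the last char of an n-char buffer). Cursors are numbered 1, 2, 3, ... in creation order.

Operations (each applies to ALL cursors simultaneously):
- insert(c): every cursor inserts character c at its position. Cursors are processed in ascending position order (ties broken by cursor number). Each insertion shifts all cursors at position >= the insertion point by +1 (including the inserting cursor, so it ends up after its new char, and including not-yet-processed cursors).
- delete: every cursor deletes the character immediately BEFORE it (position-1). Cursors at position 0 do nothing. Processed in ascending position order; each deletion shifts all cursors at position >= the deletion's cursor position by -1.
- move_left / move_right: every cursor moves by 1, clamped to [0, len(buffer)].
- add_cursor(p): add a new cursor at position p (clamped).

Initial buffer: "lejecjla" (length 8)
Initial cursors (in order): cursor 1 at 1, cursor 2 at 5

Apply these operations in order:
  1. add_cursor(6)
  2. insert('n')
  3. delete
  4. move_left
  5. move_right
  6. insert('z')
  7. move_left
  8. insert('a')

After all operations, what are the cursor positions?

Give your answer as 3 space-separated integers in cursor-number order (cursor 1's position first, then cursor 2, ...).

Answer: 2 8 11

Derivation:
After op 1 (add_cursor(6)): buffer="lejecjla" (len 8), cursors c1@1 c2@5 c3@6, authorship ........
After op 2 (insert('n')): buffer="lnejecnjnla" (len 11), cursors c1@2 c2@7 c3@9, authorship .1....2.3..
After op 3 (delete): buffer="lejecjla" (len 8), cursors c1@1 c2@5 c3@6, authorship ........
After op 4 (move_left): buffer="lejecjla" (len 8), cursors c1@0 c2@4 c3@5, authorship ........
After op 5 (move_right): buffer="lejecjla" (len 8), cursors c1@1 c2@5 c3@6, authorship ........
After op 6 (insert('z')): buffer="lzejeczjzla" (len 11), cursors c1@2 c2@7 c3@9, authorship .1....2.3..
After op 7 (move_left): buffer="lzejeczjzla" (len 11), cursors c1@1 c2@6 c3@8, authorship .1....2.3..
After op 8 (insert('a')): buffer="lazejecazjazla" (len 14), cursors c1@2 c2@8 c3@11, authorship .11....22.33..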